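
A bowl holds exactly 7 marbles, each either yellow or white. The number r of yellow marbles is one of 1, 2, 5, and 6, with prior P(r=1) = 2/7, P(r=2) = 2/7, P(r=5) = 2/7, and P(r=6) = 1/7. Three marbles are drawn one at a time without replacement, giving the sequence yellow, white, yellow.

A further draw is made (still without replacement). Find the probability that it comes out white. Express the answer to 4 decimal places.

For each hypothesis, P(data | H) works out to: P(data | r = 1) = (1/7)(6/6)(0/5) = 0; P(data | r = 2) = (2/7)(5/6)(1/5) = 1/21; P(data | r = 5) = (5/7)(2/6)(4/5) = 4/21; P(data | r = 6) = (6/7)(1/6)(5/5) = 1/7.
Multiplying each by its prior: 2/7 · 0 = 0, 2/7 · 1/21 = 2/147, 2/7 · 4/21 = 8/147, 1/7 · 1/7 = 1/49; summing to 13/147.
Normalising, the posterior is P(r = 1 | data) = 0, P(r = 2 | data) = 2/13, P(r = 5 | data) = 8/13, P(r = 6 | data) = 3/13.
The predictive probability is P(white next | data) = (1)(2/13) + (1/4)(8/13) + (0)(3/13) = 4/13.

0.3077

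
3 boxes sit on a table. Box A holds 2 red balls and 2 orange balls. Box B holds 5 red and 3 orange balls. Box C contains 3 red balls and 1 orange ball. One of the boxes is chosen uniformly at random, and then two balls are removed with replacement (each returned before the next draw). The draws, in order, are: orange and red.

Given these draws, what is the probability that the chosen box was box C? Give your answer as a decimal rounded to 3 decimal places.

0.279

Under each hypothesis, the probability of the observed sequence is: P(data | box A) = (2/4)(2/4) = 1/4; P(data | box B) = (3/8)(5/8) = 15/64; P(data | box C) = (1/4)(3/4) = 3/16.
Multiplying each by its prior: 1/3 · 1/4 = 1/12, 1/3 · 15/64 = 5/64, 1/3 · 3/16 = 1/16; these sum to 43/192.
Hence P(box C | data) = (1/16) / (43/192) = 12/43.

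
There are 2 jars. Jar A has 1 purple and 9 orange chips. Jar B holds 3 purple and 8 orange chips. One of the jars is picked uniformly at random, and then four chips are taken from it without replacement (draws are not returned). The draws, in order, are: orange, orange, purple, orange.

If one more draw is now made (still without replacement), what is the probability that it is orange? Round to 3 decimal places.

The likelihood of the observed sequence under each hypothesis: P(data | jar A) = (9/10)(8/9)(1/8)(7/7) = 1/10; P(data | jar B) = (8/11)(7/10)(3/9)(6/8) = 7/55.
Multiplying each by its prior: 1/2 · 1/10 = 1/20, 1/2 · 7/55 = 7/110; with total 5/44.
The posterior is then P(jar A | data) = 11/25, P(jar B | data) = 14/25.
So P(orange next | data) = Σ P(orange next | H) P(H | data) = (1)(11/25) + (5/7)(14/25) = 21/25.

0.840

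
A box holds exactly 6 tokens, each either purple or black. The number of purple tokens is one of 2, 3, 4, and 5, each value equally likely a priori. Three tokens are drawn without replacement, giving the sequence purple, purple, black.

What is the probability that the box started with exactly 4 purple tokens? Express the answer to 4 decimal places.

Under each hypothesis, the probability of the observed sequence is: P(data | r = 2) = (2/6)(1/5)(4/4) = 1/15; P(data | r = 3) = (3/6)(2/5)(3/4) = 3/20; P(data | r = 4) = (4/6)(3/5)(2/4) = 1/5; P(data | r = 5) = (5/6)(4/5)(1/4) = 1/6.
Multiplying each by its prior: 1/4 · 1/15 = 1/60, 1/4 · 3/20 = 3/80, 1/4 · 1/5 = 1/20, 1/4 · 1/6 = 1/24; these sum to 7/48.
Therefore the posterior P(r = 4 | data) = (1/20) / (7/48) = 12/35.

0.3429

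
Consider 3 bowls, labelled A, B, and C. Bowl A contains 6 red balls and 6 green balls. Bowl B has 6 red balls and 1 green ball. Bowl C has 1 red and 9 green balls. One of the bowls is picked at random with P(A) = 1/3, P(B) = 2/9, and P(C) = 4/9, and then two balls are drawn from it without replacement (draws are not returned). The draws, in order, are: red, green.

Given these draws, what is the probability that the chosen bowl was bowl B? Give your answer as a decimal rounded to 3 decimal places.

Compute the likelihood of the observed sequence for each case: P(data | bowl A) = (6/12)(6/11) = 0.27273; P(data | bowl B) = (6/7)(1/6) = 0.14286; P(data | bowl C) = (1/10)(9/9) = 0.1.
Weighting by the prior gives 1/3 · 0.27273 = 0.090909, 2/9 · 0.14286 = 0.031746, 4/9 · 0.1 = 0.044444; these sum to 0.1671.
So P(bowl B | data) = (0.031746) / (0.1671) = 0.18998.

0.190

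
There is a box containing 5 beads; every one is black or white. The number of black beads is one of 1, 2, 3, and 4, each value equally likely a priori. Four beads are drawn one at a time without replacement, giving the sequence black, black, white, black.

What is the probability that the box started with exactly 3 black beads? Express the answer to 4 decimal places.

0.3333

For each hypothesis, P(data | H) works out to: P(data | r = 1) = (1/5)(0/4) = 0; P(data | r = 2) = (2/5)(1/4)(3/3)(0/2) = 0; P(data | r = 3) = (3/5)(2/4)(2/3)(1/2) = 1/10; P(data | r = 4) = (4/5)(3/4)(1/3)(2/2) = 1/5.
Weighting by the prior gives 1/4 · 0 = 0, 1/4 · 0 = 0, 1/4 · 1/10 = 1/40, 1/4 · 1/5 = 1/20; with total 3/40.
So P(r = 3 | data) = (1/40) / (3/40) = 1/3.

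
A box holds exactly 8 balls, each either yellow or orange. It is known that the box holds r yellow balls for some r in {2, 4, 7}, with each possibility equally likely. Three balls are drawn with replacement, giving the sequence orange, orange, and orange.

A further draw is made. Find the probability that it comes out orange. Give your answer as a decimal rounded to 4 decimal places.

Under each hypothesis, the probability of the observed sequence is: P(data | r = 2) = (6/8)(6/8)(6/8) = 0.42188; P(data | r = 4) = (4/8)(4/8)(4/8) = 0.125; P(data | r = 7) = (1/8)(1/8)(1/8) = 0.0019531.
Weighting by the prior gives 1/3 · 0.42188 = 0.14062, 1/3 · 0.125 = 0.041667, 1/3 · 0.0019531 = 0.00065104; summing to 0.18294.
Dividing through by the total gives posterior P(r = 2 | data) = 0.76868, P(r = 4 | data) = 0.22776, P(r = 7 | data) = 0.0035587.
The predictive probability is P(orange next | data) = (3/4)(0.76868) + (1/2)(0.22776) + (1/8)(0.0035587) = 0.69084.

0.6908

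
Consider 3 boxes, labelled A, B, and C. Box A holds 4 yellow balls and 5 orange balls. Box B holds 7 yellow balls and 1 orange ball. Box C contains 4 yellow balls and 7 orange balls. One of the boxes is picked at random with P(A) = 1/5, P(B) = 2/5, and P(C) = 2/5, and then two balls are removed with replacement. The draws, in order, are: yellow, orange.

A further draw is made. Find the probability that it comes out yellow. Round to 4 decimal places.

The likelihood of the observed sequence under each hypothesis: P(data | box A) = (4/9)(5/9) = 0.24691; P(data | box B) = (7/8)(1/8) = 0.10938; P(data | box C) = (4/11)(7/11) = 0.2314.
The prior-weighted likelihoods are 1/5 · 0.24691 = 0.049383, 2/5 · 0.10938 = 0.04375, 2/5 · 0.2314 = 0.092562; these sum to 0.18569.
Normalising, the posterior is P(box A | data) = 0.26593, P(box B | data) = 0.2356, P(box C | data) = 0.49846.
The predictive probability is P(yellow next | data) = (4/9)(0.26593) + (7/8)(0.2356) + (4/11)(0.49846) = 0.5056.

0.5056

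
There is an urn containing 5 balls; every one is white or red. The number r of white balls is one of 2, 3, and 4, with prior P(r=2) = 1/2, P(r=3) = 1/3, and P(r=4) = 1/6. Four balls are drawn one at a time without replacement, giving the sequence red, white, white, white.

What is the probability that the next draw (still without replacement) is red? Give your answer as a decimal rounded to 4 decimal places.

The likelihood of the observed sequence under each hypothesis: P(data | r = 2) = (3/5)(2/4)(1/3)(0/2) = 0; P(data | r = 3) = (2/5)(3/4)(2/3)(1/2) = 1/10; P(data | r = 4) = (1/5)(4/4)(3/3)(2/2) = 1/5.
The prior-weighted likelihoods are 1/2 · 0 = 0, 1/3 · 1/10 = 1/30, 1/6 · 1/5 = 1/30; with total 1/15.
Normalising, the posterior is P(r = 2 | data) = 0, P(r = 3 | data) = 1/2, P(r = 4 | data) = 1/2.
So P(red next | data) = Σ P(red next | H) P(H | data) = (1)(1/2) + (0)(1/2) = 1/2.

0.5000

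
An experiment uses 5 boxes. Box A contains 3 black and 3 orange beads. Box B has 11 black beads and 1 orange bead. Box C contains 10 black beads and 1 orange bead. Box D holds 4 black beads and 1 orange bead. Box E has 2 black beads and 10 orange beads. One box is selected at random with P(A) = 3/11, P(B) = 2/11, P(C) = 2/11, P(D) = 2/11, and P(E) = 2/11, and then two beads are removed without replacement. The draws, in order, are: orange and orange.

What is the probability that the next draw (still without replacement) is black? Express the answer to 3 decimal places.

For each hypothesis, P(data | H) works out to: P(data | box A) = (3/6)(2/5) = 1/5; P(data | box B) = (1/12)(0/11) = 0; P(data | box C) = (1/11)(0/10) = 0; P(data | box D) = (1/5)(0/4) = 0; P(data | box E) = (10/12)(9/11) = 15/22.
Multiplying each by its prior: 3/11 · 1/5 = 3/55, 2/11 · 0 = 0, 2/11 · 0 = 0, 2/11 · 0 = 0, 2/11 · 15/22 = 15/121; these sum to 108/605.
The posterior is then P(box A | data) = 11/36, P(box B | data) = 0, P(box C | data) = 0, P(box D | data) = 0, P(box E | data) = 25/36.
The predictive probability is P(black next | data) = (3/4)(11/36) + (1/5)(25/36) = 53/144.

0.368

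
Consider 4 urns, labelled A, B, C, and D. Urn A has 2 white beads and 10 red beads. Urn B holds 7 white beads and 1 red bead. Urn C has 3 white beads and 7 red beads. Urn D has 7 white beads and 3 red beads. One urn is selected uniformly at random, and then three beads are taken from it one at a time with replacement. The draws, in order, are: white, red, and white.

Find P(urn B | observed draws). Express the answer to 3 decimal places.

0.291

The likelihood of the observed sequence under each hypothesis: P(data | urn A) = (2/12)(10/12)(2/12) = 0.023148; P(data | urn B) = (7/8)(1/8)(7/8) = 0.095703; P(data | urn C) = (3/10)(7/10)(3/10) = 0.063; P(data | urn D) = (7/10)(3/10)(7/10) = 0.147.
The prior-weighted likelihoods are 1/4 · 0.023148 = 0.005787, 1/4 · 0.095703 = 0.023926, 1/4 · 0.063 = 0.01575, 1/4 · 0.147 = 0.03675; summing to 0.082213.
By Bayes' rule, P(urn B | data) = (0.023926) / (0.082213) = 0.29102.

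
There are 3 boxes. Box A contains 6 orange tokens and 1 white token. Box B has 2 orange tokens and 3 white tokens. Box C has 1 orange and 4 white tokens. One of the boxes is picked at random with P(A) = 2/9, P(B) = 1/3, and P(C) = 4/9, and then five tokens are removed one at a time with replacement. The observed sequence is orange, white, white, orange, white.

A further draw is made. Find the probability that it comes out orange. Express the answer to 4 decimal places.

0.3240

For each hypothesis, P(data | H) works out to: P(data | box A) = (6/7)(1/7)(1/7)(6/7)(1/7) = 0.002142; P(data | box B) = (2/5)(3/5)(3/5)(2/5)(3/5) = 0.03456; P(data | box C) = (1/5)(4/5)(4/5)(1/5)(4/5) = 0.02048.
Weighting by the prior gives 2/9 · 0.002142 = 0.00047599, 1/3 · 0.03456 = 0.01152, 4/9 · 0.02048 = 0.0091022; summing to 0.021098.
Normalising, the posterior is P(box A | data) = 0.022561, P(box B | data) = 0.54602, P(box C | data) = 0.43142.
The predictive probability is P(orange next | data) = (6/7)(0.022561) + (2/5)(0.54602) + (1/5)(0.43142) = 0.32403.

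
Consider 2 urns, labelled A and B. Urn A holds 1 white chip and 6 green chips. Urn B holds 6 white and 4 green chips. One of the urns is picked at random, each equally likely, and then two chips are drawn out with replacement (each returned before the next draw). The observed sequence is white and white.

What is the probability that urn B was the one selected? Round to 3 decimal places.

0.946

For each hypothesis, P(data | H) works out to: P(data | urn A) = (1/7)(1/7) = 0.020408; P(data | urn B) = (6/10)(6/10) = 0.36.
The prior-weighted likelihoods are 1/2 · 0.020408 = 0.010204, 1/2 · 0.36 = 0.18; summing to 0.1902.
Hence P(urn B | data) = (0.18) / (0.1902) = 0.94635.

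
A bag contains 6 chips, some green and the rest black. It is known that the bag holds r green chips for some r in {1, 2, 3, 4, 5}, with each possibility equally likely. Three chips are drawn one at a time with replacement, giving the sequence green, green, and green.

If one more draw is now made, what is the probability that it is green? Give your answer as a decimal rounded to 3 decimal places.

0.725

For each hypothesis, P(data | H) works out to: P(data | r = 1) = (1/6)(1/6)(1/6) = 0.0046296; P(data | r = 2) = (2/6)(2/6)(2/6) = 0.037037; P(data | r = 3) = (3/6)(3/6)(3/6) = 0.125; P(data | r = 4) = (4/6)(4/6)(4/6) = 0.2963; P(data | r = 5) = (5/6)(5/6)(5/6) = 0.5787.
The prior-weighted likelihoods are 1/5 · 0.0046296 = 0.00092593, 1/5 · 0.037037 = 0.0074074, 1/5 · 0.125 = 0.025, 1/5 · 0.2963 = 0.059259, 1/5 · 0.5787 = 0.11574; these sum to 0.20833.
Dividing through by the total gives posterior P(r = 1 | data) = 0.0044444, P(r = 2 | data) = 0.035556, P(r = 3 | data) = 0.12, P(r = 4 | data) = 0.28444, P(r = 5 | data) = 0.55556.
Averaging over the posterior, P(green next | data) = (1/6)(0.0044444) + (1/3)(0.035556) + (1/2)(0.12) + (2/3)(0.28444) + (5/6)(0.55556) = 0.72519.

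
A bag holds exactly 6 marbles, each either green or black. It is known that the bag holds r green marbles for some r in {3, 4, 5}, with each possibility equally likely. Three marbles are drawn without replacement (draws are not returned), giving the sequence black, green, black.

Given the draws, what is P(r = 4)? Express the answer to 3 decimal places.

0.308

The likelihood of the observed sequence under each hypothesis: P(data | r = 3) = (3/6)(3/5)(2/4) = 3/20; P(data | r = 4) = (2/6)(4/5)(1/4) = 1/15; P(data | r = 5) = (1/6)(5/5)(0/4) = 0.
The prior-weighted likelihoods are 1/3 · 3/20 = 1/20, 1/3 · 1/15 = 1/45, 1/3 · 0 = 0; these sum to 13/180.
By Bayes' rule, P(r = 4 | data) = (1/45) / (13/180) = 4/13.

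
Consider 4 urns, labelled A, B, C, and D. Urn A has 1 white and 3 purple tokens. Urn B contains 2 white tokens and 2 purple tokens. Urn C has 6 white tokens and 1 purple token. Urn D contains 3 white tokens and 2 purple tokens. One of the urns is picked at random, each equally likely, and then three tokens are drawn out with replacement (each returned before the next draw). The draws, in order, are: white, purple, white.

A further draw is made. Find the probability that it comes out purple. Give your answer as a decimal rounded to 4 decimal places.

For each hypothesis, P(data | H) works out to: P(data | urn A) = (1/4)(3/4)(1/4) = 0.046875; P(data | urn B) = (2/4)(2/4)(2/4) = 0.125; P(data | urn C) = (6/7)(1/7)(6/7) = 0.10496; P(data | urn D) = (3/5)(2/5)(3/5) = 0.144.
The prior-weighted likelihoods are 1/4 · 0.046875 = 0.011719, 1/4 · 0.125 = 0.03125, 1/4 · 0.10496 = 0.026239, 1/4 · 0.144 = 0.036; with total 0.10521.
The posterior is then P(urn A | data) = 0.11139, P(urn B | data) = 0.29703, P(urn C | data) = 0.2494, P(urn D | data) = 0.34218.
Averaging over the posterior, P(purple next | data) = (3/4)(0.11139) + (1/2)(0.29703) + (1/7)(0.2494) + (2/5)(0.34218) = 0.40456.

0.4046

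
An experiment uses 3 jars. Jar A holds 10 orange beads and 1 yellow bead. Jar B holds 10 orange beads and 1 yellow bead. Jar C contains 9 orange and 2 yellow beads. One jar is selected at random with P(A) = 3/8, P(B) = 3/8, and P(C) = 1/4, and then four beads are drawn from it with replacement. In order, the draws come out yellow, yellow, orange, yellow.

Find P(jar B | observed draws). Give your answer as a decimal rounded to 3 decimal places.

Compute the likelihood of the observed sequence for each case: P(data | jar A) = (1/11)(1/11)(10/11)(1/11) = 0.00068301; P(data | jar B) = (1/11)(1/11)(10/11)(1/11) = 0.00068301; P(data | jar C) = (2/11)(2/11)(9/11)(2/11) = 0.0049177.
Multiplying each by its prior: 3/8 · 0.00068301 = 0.00025613, 3/8 · 0.00068301 = 0.00025613, 1/4 · 0.0049177 = 0.0012294; with total 0.0017417.
Hence P(jar B | data) = (0.00025613) / (0.0017417) = 0.14706.

0.147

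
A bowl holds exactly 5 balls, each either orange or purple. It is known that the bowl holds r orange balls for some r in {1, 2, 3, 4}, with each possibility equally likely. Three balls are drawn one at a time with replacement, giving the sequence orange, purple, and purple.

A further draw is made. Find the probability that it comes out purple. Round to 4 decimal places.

0.5840

For each hypothesis, P(data | H) works out to: P(data | r = 1) = (1/5)(4/5)(4/5) = 16/125; P(data | r = 2) = (2/5)(3/5)(3/5) = 18/125; P(data | r = 3) = (3/5)(2/5)(2/5) = 12/125; P(data | r = 4) = (4/5)(1/5)(1/5) = 4/125.
Weighting by the prior gives 1/4 · 16/125 = 4/125, 1/4 · 18/125 = 9/250, 1/4 · 12/125 = 3/125, 1/4 · 4/125 = 1/125; with total 1/10.
The posterior is then P(r = 1 | data) = 8/25, P(r = 2 | data) = 9/25, P(r = 3 | data) = 6/25, P(r = 4 | data) = 2/25.
Averaging over the posterior, P(purple next | data) = (4/5)(8/25) + (3/5)(9/25) + (2/5)(6/25) + (1/5)(2/25) = 73/125.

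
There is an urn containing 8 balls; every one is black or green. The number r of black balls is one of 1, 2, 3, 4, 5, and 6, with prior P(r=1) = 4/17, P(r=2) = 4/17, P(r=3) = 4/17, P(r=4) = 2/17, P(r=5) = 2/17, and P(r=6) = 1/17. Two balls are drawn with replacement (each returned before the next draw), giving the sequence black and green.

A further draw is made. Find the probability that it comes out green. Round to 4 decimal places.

0.6107

Under each hypothesis, the probability of the observed sequence is: P(data | r = 1) = (1/8)(7/8) = 7/64; P(data | r = 2) = (2/8)(6/8) = 3/16; P(data | r = 3) = (3/8)(5/8) = 15/64; P(data | r = 4) = (4/8)(4/8) = 1/4; P(data | r = 5) = (5/8)(3/8) = 15/64; P(data | r = 6) = (6/8)(2/8) = 3/16.
Multiplying each by its prior: 4/17 · 7/64 = 7/272, 4/17 · 3/16 = 3/68, 4/17 · 15/64 = 15/272, 2/17 · 1/4 = 1/34, 2/17 · 15/64 = 15/544, 1/17 · 3/16 = 3/272; these sum to 105/544.
The posterior is then P(r = 1 | data) = 2/15, P(r = 2 | data) = 8/35, P(r = 3 | data) = 2/7, P(r = 4 | data) = 16/105, P(r = 5 | data) = 1/7, P(r = 6 | data) = 2/35.
The predictive probability is P(green next | data) = (7/8)(2/15) + (3/4)(8/35) + (5/8)(2/7) + (1/2)(16/105) + (3/8)(1/7) + (1/4)(2/35) = 171/280.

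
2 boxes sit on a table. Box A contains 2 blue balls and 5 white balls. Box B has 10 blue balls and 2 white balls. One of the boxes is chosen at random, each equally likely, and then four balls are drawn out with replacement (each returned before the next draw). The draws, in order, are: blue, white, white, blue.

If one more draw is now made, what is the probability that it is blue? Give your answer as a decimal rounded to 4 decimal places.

0.4591

Under each hypothesis, the probability of the observed sequence is: P(data | box A) = (2/7)(5/7)(5/7)(2/7) = 0.041649; P(data | box B) = (10/12)(2/12)(2/12)(10/12) = 0.01929.
The prior-weighted likelihoods are 1/2 · 0.041649 = 0.020825, 1/2 · 0.01929 = 0.0096451; with total 0.03047.
Normalising, the posterior is P(box A | data) = 0.68345, P(box B | data) = 0.31655.
The predictive probability is P(blue next | data) = (2/7)(0.68345) + (5/6)(0.31655) = 0.45906.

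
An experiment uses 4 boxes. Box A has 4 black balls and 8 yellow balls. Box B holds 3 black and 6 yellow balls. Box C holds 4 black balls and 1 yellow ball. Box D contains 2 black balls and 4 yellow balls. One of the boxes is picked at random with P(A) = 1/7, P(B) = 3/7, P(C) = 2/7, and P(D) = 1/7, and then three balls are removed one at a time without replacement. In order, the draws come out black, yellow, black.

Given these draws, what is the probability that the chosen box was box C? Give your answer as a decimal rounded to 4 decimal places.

Compute the likelihood of the observed sequence for each case: P(data | box A) = (4/12)(8/11)(3/10) = 0.072727; P(data | box B) = (3/9)(6/8)(2/7) = 0.071429; P(data | box C) = (4/5)(1/4)(3/3) = 0.2; P(data | box D) = (2/6)(4/5)(1/4) = 0.066667.
Weighting by the prior gives 1/7 · 0.072727 = 0.01039, 3/7 · 0.071429 = 0.030612, 2/7 · 0.2 = 0.057143, 1/7 · 0.066667 = 0.0095238; summing to 0.10767.
Hence P(box C | data) = (0.057143) / (0.10767) = 0.53073.

0.5307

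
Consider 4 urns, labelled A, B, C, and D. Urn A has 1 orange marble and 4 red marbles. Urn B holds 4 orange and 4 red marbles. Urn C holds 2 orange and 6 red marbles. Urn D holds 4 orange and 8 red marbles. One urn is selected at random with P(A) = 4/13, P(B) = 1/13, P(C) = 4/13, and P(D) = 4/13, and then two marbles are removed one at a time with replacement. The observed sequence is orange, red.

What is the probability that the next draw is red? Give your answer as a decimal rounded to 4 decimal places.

Under each hypothesis, the probability of the observed sequence is: P(data | urn A) = (1/5)(4/5) = 0.16; P(data | urn B) = (4/8)(4/8) = 0.25; P(data | urn C) = (2/8)(6/8) = 0.1875; P(data | urn D) = (4/12)(8/12) = 0.22222.
The prior-weighted likelihoods are 4/13 · 0.16 = 0.049231, 1/13 · 0.25 = 0.019231, 4/13 · 0.1875 = 0.057692, 4/13 · 0.22222 = 0.068376; these sum to 0.19453.
Dividing through by the total gives posterior P(urn A | data) = 0.25308, P(urn B | data) = 0.098858, P(urn C | data) = 0.29657, P(urn D | data) = 0.35149.
Averaging over the posterior, P(red next | data) = (4/5)(0.25308) + (1/2)(0.098858) + (3/4)(0.29657) + (2/3)(0.35149) = 0.70865.

0.7086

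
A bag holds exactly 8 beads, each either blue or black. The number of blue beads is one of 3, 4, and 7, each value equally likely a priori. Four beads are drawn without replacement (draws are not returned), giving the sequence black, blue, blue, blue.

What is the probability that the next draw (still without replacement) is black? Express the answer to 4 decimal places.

For each hypothesis, P(data | H) works out to: P(data | r = 3) = (5/8)(3/7)(2/6)(1/5) = 1/56; P(data | r = 4) = (4/8)(4/7)(3/6)(2/5) = 2/35; P(data | r = 7) = (1/8)(7/7)(6/6)(5/5) = 1/8.
Weighting by the prior gives 1/3 · 1/56 = 1/168, 1/3 · 2/35 = 2/105, 1/3 · 1/8 = 1/24; these sum to 1/15.
The posterior is then P(r = 3 | data) = 5/56, P(r = 4 | data) = 2/7, P(r = 7 | data) = 5/8.
The predictive probability is P(black next | data) = (1)(5/56) + (3/4)(2/7) + (0)(5/8) = 17/56.

0.3036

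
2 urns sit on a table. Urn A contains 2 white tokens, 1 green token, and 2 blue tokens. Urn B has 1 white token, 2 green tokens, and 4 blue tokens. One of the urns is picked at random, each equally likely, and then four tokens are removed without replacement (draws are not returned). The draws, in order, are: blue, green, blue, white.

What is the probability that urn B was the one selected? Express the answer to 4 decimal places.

The likelihood of the observed sequence under each hypothesis: P(data | urn A) = (2/5)(1/4)(1/3)(2/2) = 1/30; P(data | urn B) = (4/7)(2/6)(3/5)(1/4) = 1/35.
Weighting by the prior gives 1/2 · 1/30 = 1/60, 1/2 · 1/35 = 1/70; summing to 13/420.
Hence P(urn B | data) = (1/70) / (13/420) = 6/13.

0.4615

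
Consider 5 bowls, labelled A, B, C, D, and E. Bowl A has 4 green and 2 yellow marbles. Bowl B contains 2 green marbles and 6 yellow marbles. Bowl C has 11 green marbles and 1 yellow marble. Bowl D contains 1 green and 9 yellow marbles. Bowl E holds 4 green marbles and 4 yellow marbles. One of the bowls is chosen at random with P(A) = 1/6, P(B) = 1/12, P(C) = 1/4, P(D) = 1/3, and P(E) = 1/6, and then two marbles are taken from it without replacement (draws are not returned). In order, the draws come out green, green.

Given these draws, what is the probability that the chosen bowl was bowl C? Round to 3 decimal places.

For each hypothesis, P(data | H) works out to: P(data | bowl A) = (4/6)(3/5) = 0.4; P(data | bowl B) = (2/8)(1/7) = 0.035714; P(data | bowl C) = (11/12)(10/11) = 0.83333; P(data | bowl D) = (1/10)(0/9) = 0; P(data | bowl E) = (4/8)(3/7) = 0.21429.
Multiplying each by its prior: 1/6 · 0.4 = 0.066667, 1/12 · 0.035714 = 0.0029762, 1/4 · 0.83333 = 0.20833, 1/3 · 0 = 0, 1/6 · 0.21429 = 0.035714; with total 0.31369.
So P(bowl C | data) = (0.20833) / (0.31369) = 0.66414.

0.664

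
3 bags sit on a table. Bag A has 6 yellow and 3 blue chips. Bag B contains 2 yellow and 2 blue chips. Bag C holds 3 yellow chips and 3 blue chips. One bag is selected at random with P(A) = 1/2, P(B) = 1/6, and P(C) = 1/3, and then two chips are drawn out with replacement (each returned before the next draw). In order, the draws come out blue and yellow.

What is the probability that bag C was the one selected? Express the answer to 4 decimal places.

For each hypothesis, P(data | H) works out to: P(data | bag A) = (3/9)(6/9) = 2/9; P(data | bag B) = (2/4)(2/4) = 1/4; P(data | bag C) = (3/6)(3/6) = 1/4.
The prior-weighted likelihoods are 1/2 · 2/9 = 1/9, 1/6 · 1/4 = 1/24, 1/3 · 1/4 = 1/12; these sum to 17/72.
So P(bag C | data) = (1/12) / (17/72) = 6/17.

0.3529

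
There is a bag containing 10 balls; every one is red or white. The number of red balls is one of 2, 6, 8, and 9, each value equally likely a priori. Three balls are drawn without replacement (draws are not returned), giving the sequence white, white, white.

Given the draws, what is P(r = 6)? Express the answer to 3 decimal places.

0.067

Under each hypothesis, the probability of the observed sequence is: P(data | r = 2) = (8/10)(7/9)(6/8) = 7/15; P(data | r = 6) = (4/10)(3/9)(2/8) = 1/30; P(data | r = 8) = (2/10)(1/9)(0/8) = 0; P(data | r = 9) = (1/10)(0/9) = 0.
Weighting by the prior gives 1/4 · 7/15 = 7/60, 1/4 · 1/30 = 1/120, 1/4 · 0 = 0, 1/4 · 0 = 0; these sum to 1/8.
So P(r = 6 | data) = (1/120) / (1/8) = 1/15.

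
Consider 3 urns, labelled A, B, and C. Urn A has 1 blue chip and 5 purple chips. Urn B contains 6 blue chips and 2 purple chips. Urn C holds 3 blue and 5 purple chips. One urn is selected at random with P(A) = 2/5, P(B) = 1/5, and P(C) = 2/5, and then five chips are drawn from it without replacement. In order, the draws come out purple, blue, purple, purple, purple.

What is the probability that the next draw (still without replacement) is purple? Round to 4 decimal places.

The likelihood of the observed sequence under each hypothesis: P(data | urn A) = (5/6)(1/5)(4/4)(3/3)(2/2) = 1/6; P(data | urn B) = (2/8)(6/7)(1/6)(0/5) = 0; P(data | urn C) = (5/8)(3/7)(4/6)(3/5)(2/4) = 3/56.
The prior-weighted likelihoods are 2/5 · 1/6 = 1/15, 1/5 · 0 = 0, 2/5 · 3/56 = 3/140; these sum to 37/420.
Dividing through by the total gives posterior P(urn A | data) = 28/37, P(urn B | data) = 0, P(urn C | data) = 9/37.
The predictive probability is P(purple next | data) = (1)(28/37) + (1/3)(9/37) = 31/37.

0.8378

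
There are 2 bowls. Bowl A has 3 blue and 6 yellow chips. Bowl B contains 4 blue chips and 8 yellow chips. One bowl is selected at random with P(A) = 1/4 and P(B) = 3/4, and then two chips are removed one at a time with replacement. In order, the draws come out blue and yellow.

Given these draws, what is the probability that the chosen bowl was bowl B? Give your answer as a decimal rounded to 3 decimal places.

Compute the likelihood of the observed sequence for each case: P(data | bowl A) = (3/9)(6/9) = 2/9; P(data | bowl B) = (4/12)(8/12) = 2/9.
The prior-weighted likelihoods are 1/4 · 2/9 = 1/18, 3/4 · 2/9 = 1/6; with total 2/9.
Hence P(bowl B | data) = (1/6) / (2/9) = 3/4.

0.750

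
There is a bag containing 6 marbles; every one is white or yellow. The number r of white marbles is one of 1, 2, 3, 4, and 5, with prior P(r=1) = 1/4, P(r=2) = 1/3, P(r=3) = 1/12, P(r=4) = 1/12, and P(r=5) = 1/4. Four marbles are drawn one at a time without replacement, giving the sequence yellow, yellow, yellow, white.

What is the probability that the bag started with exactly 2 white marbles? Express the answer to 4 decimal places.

For each hypothesis, P(data | H) works out to: P(data | r = 1) = (5/6)(4/5)(3/4)(1/3) = 1/6; P(data | r = 2) = (4/6)(3/5)(2/4)(2/3) = 2/15; P(data | r = 3) = (3/6)(2/5)(1/4)(3/3) = 1/20; P(data | r = 4) = (2/6)(1/5)(0/4) = 0; P(data | r = 5) = (1/6)(0/5) = 0.
Weighting by the prior gives 1/4 · 1/6 = 1/24, 1/3 · 2/15 = 2/45, 1/12 · 1/20 = 1/240, 1/12 · 0 = 0, 1/4 · 0 = 0; with total 13/144.
So P(r = 2 | data) = (2/45) / (13/144) = 32/65.

0.4923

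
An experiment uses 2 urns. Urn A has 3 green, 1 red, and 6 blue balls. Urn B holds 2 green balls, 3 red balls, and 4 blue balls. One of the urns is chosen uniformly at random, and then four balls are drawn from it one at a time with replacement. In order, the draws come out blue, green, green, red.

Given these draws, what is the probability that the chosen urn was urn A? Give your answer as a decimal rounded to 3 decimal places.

Under each hypothesis, the probability of the observed sequence is: P(data | urn A) = (6/10)(3/10)(3/10)(1/10) = 0.0054; P(data | urn B) = (4/9)(2/9)(2/9)(3/9) = 0.007316.
Multiplying each by its prior: 1/2 · 0.0054 = 0.0027, 1/2 · 0.007316 = 0.003658; summing to 0.006358.
By Bayes' rule, P(urn A | data) = (0.0027) / (0.006358) = 0.42466.

0.425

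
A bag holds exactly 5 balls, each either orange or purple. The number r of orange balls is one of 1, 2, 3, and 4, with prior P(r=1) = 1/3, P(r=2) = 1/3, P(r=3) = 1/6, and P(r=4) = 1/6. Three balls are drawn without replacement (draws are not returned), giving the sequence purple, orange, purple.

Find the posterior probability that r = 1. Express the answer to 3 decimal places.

0.444

Compute the likelihood of the observed sequence for each case: P(data | r = 1) = (4/5)(1/4)(3/3) = 1/5; P(data | r = 2) = (3/5)(2/4)(2/3) = 1/5; P(data | r = 3) = (2/5)(3/4)(1/3) = 1/10; P(data | r = 4) = (1/5)(4/4)(0/3) = 0.
The prior-weighted likelihoods are 1/3 · 1/5 = 1/15, 1/3 · 1/5 = 1/15, 1/6 · 1/10 = 1/60, 1/6 · 0 = 0; these sum to 3/20.
Hence P(r = 1 | data) = (1/15) / (3/20) = 4/9.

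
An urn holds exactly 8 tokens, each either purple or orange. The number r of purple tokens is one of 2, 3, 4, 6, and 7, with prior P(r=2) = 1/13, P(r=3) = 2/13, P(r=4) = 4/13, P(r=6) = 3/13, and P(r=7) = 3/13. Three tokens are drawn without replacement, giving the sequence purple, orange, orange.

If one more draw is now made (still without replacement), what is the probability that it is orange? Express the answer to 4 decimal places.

0.4824

Under each hypothesis, the probability of the observed sequence is: P(data | r = 2) = (2/8)(6/7)(5/6) = 5/28; P(data | r = 3) = (3/8)(5/7)(4/6) = 5/28; P(data | r = 4) = (4/8)(4/7)(3/6) = 1/7; P(data | r = 6) = (6/8)(2/7)(1/6) = 1/28; P(data | r = 7) = (7/8)(1/7)(0/6) = 0.
The prior-weighted likelihoods are 1/13 · 5/28 = 5/364, 2/13 · 5/28 = 5/182, 4/13 · 1/7 = 4/91, 3/13 · 1/28 = 3/364, 3/13 · 0 = 0; these sum to 17/182.
The posterior is then P(r = 2 | data) = 5/34, P(r = 3 | data) = 5/17, P(r = 4 | data) = 8/17, P(r = 6 | data) = 3/34, P(r = 7 | data) = 0.
So P(orange next | data) = Σ P(orange next | H) P(H | data) = (4/5)(5/34) + (3/5)(5/17) + (2/5)(8/17) + (0)(3/34) = 41/85.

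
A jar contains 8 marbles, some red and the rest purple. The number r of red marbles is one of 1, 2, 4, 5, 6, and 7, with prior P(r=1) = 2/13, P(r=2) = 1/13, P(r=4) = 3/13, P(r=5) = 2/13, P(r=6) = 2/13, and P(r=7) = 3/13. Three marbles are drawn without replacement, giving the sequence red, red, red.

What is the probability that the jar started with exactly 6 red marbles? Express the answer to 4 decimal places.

Compute the likelihood of the observed sequence for each case: P(data | r = 1) = (1/8)(0/7) = 0; P(data | r = 2) = (2/8)(1/7)(0/6) = 0; P(data | r = 4) = (4/8)(3/7)(2/6) = 1/14; P(data | r = 5) = (5/8)(4/7)(3/6) = 5/28; P(data | r = 6) = (6/8)(5/7)(4/6) = 5/14; P(data | r = 7) = (7/8)(6/7)(5/6) = 5/8.
Weighting by the prior gives 2/13 · 0 = 0, 1/13 · 0 = 0, 3/13 · 1/14 = 3/182, 2/13 · 5/28 = 5/182, 2/13 · 5/14 = 5/91, 3/13 · 5/8 = 15/104; summing to 177/728.
Therefore the posterior P(r = 6 | data) = (5/91) / (177/728) = 40/177.

0.2260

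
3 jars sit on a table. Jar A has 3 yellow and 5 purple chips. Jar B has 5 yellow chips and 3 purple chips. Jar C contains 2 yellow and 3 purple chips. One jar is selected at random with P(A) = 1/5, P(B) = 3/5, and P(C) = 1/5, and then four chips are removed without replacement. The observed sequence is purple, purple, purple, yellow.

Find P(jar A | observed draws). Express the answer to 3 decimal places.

0.411

The likelihood of the observed sequence under each hypothesis: P(data | jar A) = (5/8)(4/7)(3/6)(3/5) = 0.10714; P(data | jar B) = (3/8)(2/7)(1/6)(5/5) = 0.017857; P(data | jar C) = (3/5)(2/4)(1/3)(2/2) = 0.1.
Weighting by the prior gives 1/5 · 0.10714 = 0.021429, 3/5 · 0.017857 = 0.010714, 1/5 · 0.1 = 0.02; summing to 0.052143.
Therefore the posterior P(jar A | data) = (0.021429) / (0.052143) = 0.41096.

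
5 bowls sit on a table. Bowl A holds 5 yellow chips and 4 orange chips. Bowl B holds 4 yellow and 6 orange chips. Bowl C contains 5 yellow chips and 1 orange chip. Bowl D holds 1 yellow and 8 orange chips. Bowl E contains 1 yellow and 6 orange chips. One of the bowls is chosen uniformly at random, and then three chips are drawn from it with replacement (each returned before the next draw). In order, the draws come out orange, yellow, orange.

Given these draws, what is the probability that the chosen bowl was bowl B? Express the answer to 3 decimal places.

Under each hypothesis, the probability of the observed sequence is: P(data | bowl A) = (4/9)(5/9)(4/9) = 0.10974; P(data | bowl B) = (6/10)(4/10)(6/10) = 0.144; P(data | bowl C) = (1/6)(5/6)(1/6) = 0.023148; P(data | bowl D) = (8/9)(1/9)(8/9) = 0.087791; P(data | bowl E) = (6/7)(1/7)(6/7) = 0.10496.
Multiplying each by its prior: 1/5 · 0.10974 = 0.021948, 1/5 · 0.144 = 0.0288, 1/5 · 0.023148 = 0.0046296, 1/5 · 0.087791 = 0.017558, 1/5 · 0.10496 = 0.020991; these sum to 0.093927.
By Bayes' rule, P(bowl B | data) = (0.0288) / (0.093927) = 0.30662.

0.307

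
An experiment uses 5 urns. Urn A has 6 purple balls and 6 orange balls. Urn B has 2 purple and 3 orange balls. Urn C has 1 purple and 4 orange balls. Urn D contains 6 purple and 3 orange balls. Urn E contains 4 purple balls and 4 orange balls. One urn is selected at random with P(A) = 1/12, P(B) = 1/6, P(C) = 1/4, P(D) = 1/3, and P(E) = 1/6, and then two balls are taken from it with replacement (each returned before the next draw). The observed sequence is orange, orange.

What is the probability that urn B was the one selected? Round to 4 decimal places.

0.1878

Compute the likelihood of the observed sequence for each case: P(data | urn A) = (6/12)(6/12) = 0.25; P(data | urn B) = (3/5)(3/5) = 0.36; P(data | urn C) = (4/5)(4/5) = 0.64; P(data | urn D) = (3/9)(3/9) = 0.11111; P(data | urn E) = (4/8)(4/8) = 0.25.
Multiplying each by its prior: 1/12 · 0.25 = 0.020833, 1/6 · 0.36 = 0.06, 1/4 · 0.64 = 0.16, 1/3 · 0.11111 = 0.037037, 1/6 · 0.25 = 0.041667; summing to 0.31954.
Therefore the posterior P(urn B | data) = (0.06) / (0.31954) = 0.18777.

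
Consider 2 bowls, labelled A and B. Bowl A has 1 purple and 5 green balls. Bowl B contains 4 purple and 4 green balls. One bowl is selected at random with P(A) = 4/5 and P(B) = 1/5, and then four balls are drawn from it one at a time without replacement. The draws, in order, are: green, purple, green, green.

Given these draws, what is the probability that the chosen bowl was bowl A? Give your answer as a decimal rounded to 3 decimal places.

The likelihood of the observed sequence under each hypothesis: P(data | bowl A) = (5/6)(1/5)(4/4)(3/3) = 1/6; P(data | bowl B) = (4/8)(4/7)(3/6)(2/5) = 2/35.
The prior-weighted likelihoods are 4/5 · 1/6 = 2/15, 1/5 · 2/35 = 2/175; summing to 76/525.
So P(bowl A | data) = (2/15) / (76/525) = 35/38.

0.921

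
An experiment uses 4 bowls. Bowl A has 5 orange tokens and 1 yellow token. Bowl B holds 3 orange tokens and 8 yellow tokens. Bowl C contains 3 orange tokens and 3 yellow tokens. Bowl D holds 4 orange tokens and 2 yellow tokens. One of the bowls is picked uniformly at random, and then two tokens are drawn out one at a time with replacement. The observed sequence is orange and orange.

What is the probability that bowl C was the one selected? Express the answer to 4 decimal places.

0.1709

Compute the likelihood of the observed sequence for each case: P(data | bowl A) = (5/6)(5/6) = 0.69444; P(data | bowl B) = (3/11)(3/11) = 0.07438; P(data | bowl C) = (3/6)(3/6) = 0.25; P(data | bowl D) = (4/6)(4/6) = 0.44444.
The prior-weighted likelihoods are 1/4 · 0.69444 = 0.17361, 1/4 · 0.07438 = 0.018595, 1/4 · 0.25 = 0.0625, 1/4 · 0.44444 = 0.11111; summing to 0.36582.
Hence P(bowl C | data) = (0.0625) / (0.36582) = 0.17085.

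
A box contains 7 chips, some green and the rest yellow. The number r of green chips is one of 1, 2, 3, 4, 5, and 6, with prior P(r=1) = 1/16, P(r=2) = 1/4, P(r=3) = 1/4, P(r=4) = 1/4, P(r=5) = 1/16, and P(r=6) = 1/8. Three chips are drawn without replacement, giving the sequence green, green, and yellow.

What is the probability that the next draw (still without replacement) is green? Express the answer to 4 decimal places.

0.4895

Compute the likelihood of the observed sequence for each case: P(data | r = 1) = (1/7)(0/6) = 0; P(data | r = 2) = (2/7)(1/6)(5/5) = 1/21; P(data | r = 3) = (3/7)(2/6)(4/5) = 4/35; P(data | r = 4) = (4/7)(3/6)(3/5) = 6/35; P(data | r = 5) = (5/7)(4/6)(2/5) = 4/21; P(data | r = 6) = (6/7)(5/6)(1/5) = 1/7.
Multiplying each by its prior: 1/16 · 0 = 0, 1/4 · 1/21 = 1/84, 1/4 · 4/35 = 1/35, 1/4 · 6/35 = 3/70, 1/16 · 4/21 = 1/84, 1/8 · 1/7 = 1/56; these sum to 19/168.
Dividing through by the total gives posterior P(r = 1 | data) = 0, P(r = 2 | data) = 2/19, P(r = 3 | data) = 24/95, P(r = 4 | data) = 36/95, P(r = 5 | data) = 2/19, P(r = 6 | data) = 3/19.
The predictive probability is P(green next | data) = (0)(2/19) + (1/4)(24/95) + (1/2)(36/95) + (3/4)(2/19) + (1)(3/19) = 93/190.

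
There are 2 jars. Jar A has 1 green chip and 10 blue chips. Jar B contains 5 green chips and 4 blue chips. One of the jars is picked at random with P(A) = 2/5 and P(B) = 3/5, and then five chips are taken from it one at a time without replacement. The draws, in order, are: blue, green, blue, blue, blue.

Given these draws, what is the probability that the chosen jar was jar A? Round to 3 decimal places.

Under each hypothesis, the probability of the observed sequence is: P(data | jar A) = (10/11)(1/10)(9/9)(8/8)(7/7) = 1/11; P(data | jar B) = (4/9)(5/8)(3/7)(2/6)(1/5) = 1/126.
Multiplying each by its prior: 2/5 · 1/11 = 2/55, 3/5 · 1/126 = 1/210; these sum to 19/462.
So P(jar A | data) = (2/55) / (19/462) = 84/95.

0.884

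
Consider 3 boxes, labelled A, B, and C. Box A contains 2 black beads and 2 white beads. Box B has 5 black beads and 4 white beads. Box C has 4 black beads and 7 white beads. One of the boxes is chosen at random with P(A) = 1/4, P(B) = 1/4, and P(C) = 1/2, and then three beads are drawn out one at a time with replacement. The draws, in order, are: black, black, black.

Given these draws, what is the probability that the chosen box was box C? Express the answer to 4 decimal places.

0.2449

For each hypothesis, P(data | H) works out to: P(data | box A) = (2/4)(2/4)(2/4) = 0.125; P(data | box B) = (5/9)(5/9)(5/9) = 0.17147; P(data | box C) = (4/11)(4/11)(4/11) = 0.048084.
The prior-weighted likelihoods are 1/4 · 0.125 = 0.03125, 1/4 · 0.17147 = 0.042867, 1/2 · 0.048084 = 0.024042; these sum to 0.098159.
Hence P(box C | data) = (0.024042) / (0.098159) = 0.24493.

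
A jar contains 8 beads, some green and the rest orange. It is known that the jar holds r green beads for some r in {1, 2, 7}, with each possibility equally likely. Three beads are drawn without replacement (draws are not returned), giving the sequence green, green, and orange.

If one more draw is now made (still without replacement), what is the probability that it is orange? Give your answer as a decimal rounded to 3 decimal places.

0.222

The likelihood of the observed sequence under each hypothesis: P(data | r = 1) = (1/8)(0/7) = 0; P(data | r = 2) = (2/8)(1/7)(6/6) = 1/28; P(data | r = 7) = (7/8)(6/7)(1/6) = 1/8.
Weighting by the prior gives 1/3 · 0 = 0, 1/3 · 1/28 = 1/84, 1/3 · 1/8 = 1/24; summing to 3/56.
Normalising, the posterior is P(r = 1 | data) = 0, P(r = 2 | data) = 2/9, P(r = 7 | data) = 7/9.
The predictive probability is P(orange next | data) = (1)(2/9) + (0)(7/9) = 2/9.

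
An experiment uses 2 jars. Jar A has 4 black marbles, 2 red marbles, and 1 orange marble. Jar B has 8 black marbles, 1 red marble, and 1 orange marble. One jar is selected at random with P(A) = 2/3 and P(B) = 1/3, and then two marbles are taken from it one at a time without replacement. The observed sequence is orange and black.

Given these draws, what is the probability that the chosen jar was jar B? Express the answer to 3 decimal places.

Compute the likelihood of the observed sequence for each case: P(data | jar A) = (1/7)(4/6) = 2/21; P(data | jar B) = (1/10)(8/9) = 4/45.
Weighting by the prior gives 2/3 · 2/21 = 4/63, 1/3 · 4/45 = 4/135; these sum to 88/945.
By Bayes' rule, P(jar B | data) = (4/135) / (88/945) = 7/22.

0.318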